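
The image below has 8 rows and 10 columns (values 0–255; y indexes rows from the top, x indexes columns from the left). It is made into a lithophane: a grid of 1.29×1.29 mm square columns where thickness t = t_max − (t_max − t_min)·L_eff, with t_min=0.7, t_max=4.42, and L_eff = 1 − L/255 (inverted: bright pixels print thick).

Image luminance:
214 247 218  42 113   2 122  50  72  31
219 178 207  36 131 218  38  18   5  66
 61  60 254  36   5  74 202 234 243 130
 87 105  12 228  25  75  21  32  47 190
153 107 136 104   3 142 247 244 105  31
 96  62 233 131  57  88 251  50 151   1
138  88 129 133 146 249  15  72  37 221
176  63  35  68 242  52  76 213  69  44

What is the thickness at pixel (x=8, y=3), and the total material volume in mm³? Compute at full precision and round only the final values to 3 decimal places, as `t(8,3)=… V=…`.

t(8,3)=1.386 V=311.822

span = t_max - t_min = 4.42 - 0.7 = 3.720
L(8,3) = 47, L_eff = 1 - 47/255 = 0.815686 (inverted)
t(8,3) = 4.42 - 3.720·0.815686 = 1.386
Σt over all 8·10 pixels = 398186/2125 ≈ 187.3816471
V = pitch²·Σt = 1.29²·398186/2125 = 311.822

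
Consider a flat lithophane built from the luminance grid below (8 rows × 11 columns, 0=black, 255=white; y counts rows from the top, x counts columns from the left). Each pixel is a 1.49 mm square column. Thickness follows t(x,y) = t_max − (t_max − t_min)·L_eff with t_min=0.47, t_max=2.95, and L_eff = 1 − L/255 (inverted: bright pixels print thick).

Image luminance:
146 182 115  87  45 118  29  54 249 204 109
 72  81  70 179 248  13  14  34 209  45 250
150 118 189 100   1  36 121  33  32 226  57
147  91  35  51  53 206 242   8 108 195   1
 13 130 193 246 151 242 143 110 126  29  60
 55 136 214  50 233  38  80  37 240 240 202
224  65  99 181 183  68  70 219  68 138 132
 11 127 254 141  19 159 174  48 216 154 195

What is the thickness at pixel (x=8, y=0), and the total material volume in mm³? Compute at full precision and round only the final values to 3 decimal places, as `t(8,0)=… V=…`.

span = t_max - t_min = 2.95 - 0.47 = 2.480
L(8,0) = 249, L_eff = 1 - 249/255 = 0.023529 (inverted)
t(8,0) = 2.95 - 2.480·0.023529 = 2.892
Σt over all 8·11 pixels = 924962/6375 ≈ 145.0920784
V = pitch²·Σt = 1.49²·924962/6375 = 322.119

t(8,0)=2.892 V=322.119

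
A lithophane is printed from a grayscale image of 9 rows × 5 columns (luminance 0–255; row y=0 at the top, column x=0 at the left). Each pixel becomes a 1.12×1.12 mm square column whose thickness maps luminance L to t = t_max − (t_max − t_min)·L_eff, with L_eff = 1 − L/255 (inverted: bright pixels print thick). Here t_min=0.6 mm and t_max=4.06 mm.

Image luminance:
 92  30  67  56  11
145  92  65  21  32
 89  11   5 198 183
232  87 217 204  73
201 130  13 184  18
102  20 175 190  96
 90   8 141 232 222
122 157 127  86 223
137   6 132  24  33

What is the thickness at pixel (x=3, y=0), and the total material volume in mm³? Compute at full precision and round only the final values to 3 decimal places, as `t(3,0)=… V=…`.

t(3,0)=1.360 V=115.210

span = t_max - t_min = 4.06 - 0.6 = 3.460
L(3,0) = 56, L_eff = 1 - 56/255 = 0.780392 (inverted)
t(3,0) = 4.06 - 3.460·0.780392 = 1.360
Σt over all 9·5 pixels = 390339/4250 ≈ 91.8444706
V = pitch²·Σt = 1.12²·390339/4250 = 115.210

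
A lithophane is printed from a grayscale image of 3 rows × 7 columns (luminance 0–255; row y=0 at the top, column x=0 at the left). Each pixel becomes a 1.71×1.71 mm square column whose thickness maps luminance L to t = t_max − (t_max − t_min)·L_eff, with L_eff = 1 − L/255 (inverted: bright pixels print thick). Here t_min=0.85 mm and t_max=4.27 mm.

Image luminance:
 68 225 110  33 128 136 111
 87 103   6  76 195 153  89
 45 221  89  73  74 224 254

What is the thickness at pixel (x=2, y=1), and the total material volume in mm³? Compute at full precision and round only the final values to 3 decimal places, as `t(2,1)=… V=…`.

t(2,1)=0.930 V=150.239

span = t_max - t_min = 4.27 - 0.85 = 3.420
L(2,1) = 6, L_eff = 1 - 6/255 = 0.976471 (inverted)
t(2,1) = 4.27 - 3.420·0.976471 = 0.930
Σt over all 3·7 pixels = 17469/340 ≈ 51.3794118
V = pitch²·Σt = 1.71²·17469/340 = 150.239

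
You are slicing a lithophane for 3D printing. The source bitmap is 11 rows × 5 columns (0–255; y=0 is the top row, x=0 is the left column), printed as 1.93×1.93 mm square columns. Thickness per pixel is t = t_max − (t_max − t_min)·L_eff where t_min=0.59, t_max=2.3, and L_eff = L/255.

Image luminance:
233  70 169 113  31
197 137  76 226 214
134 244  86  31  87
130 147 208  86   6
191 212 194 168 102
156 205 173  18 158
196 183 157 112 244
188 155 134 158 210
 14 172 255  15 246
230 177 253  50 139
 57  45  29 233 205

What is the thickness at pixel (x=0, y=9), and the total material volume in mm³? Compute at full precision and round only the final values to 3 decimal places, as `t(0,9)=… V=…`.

span = t_max - t_min = 2.3 - 0.59 = 1.710
L(0,9) = 230, L_eff = 230/255 = 0.901961
t(0,9) = 2.3 - 1.710·0.901961 = 0.758
Σt over all 11·5 pixels = 615887/8500 ≈ 72.4572941
V = pitch²·Σt = 1.93²·615887/8500 = 269.896

t(0,9)=0.758 V=269.896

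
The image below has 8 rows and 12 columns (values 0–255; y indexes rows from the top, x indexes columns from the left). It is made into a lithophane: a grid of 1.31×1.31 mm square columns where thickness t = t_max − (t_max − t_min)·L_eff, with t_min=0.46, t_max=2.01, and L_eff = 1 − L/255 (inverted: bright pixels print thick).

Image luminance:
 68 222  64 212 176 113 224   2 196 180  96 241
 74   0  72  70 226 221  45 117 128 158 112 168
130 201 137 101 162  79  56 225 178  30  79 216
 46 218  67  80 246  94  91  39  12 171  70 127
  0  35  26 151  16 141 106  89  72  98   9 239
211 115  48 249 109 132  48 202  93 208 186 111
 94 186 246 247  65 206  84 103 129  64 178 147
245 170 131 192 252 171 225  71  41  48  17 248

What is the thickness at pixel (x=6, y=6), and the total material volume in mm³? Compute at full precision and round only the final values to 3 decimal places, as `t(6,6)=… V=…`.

span = t_max - t_min = 2.01 - 0.46 = 1.550
L(6,6) = 84, L_eff = 1 - 84/255 = 0.670588 (inverted)
t(6,6) = 2.01 - 1.550·0.670588 = 0.971
Σt over all 8·12 pixels = 20211/170 ≈ 118.8882353
V = pitch²·Σt = 1.31²·20211/170 = 204.024

t(6,6)=0.971 V=204.024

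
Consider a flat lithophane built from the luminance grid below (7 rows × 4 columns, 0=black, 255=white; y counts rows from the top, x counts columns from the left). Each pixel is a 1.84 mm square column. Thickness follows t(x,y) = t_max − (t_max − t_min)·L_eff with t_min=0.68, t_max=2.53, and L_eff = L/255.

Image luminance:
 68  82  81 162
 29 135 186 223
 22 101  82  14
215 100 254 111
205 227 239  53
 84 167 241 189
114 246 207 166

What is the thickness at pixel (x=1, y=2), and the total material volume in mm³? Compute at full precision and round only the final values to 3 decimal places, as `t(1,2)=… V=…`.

span = t_max - t_min = 2.53 - 0.68 = 1.850
L(1,2) = 101, L_eff = 101/255 = 0.396078
t(1,2) = 2.53 - 1.850·0.396078 = 1.797
Σt over all 7·4 pixels = 213173/5100 ≈ 41.7986275
V = pitch²·Σt = 1.84²·213173/5100 = 141.513

t(1,2)=1.797 V=141.513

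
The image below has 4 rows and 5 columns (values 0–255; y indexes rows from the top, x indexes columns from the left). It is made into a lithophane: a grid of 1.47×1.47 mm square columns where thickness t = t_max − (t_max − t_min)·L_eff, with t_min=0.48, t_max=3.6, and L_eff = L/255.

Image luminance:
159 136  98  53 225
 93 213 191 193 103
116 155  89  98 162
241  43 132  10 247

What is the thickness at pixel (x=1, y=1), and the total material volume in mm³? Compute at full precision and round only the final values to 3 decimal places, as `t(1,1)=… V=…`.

span = t_max - t_min = 3.6 - 0.48 = 3.120
L(1,1) = 213, L_eff = 213/255 = 0.835294
t(1,1) = 3.6 - 3.120·0.835294 = 0.994
Σt over all 4·5 pixels = 81318/2125 ≈ 38.2672941
V = pitch²·Σt = 1.47²·81318/2125 = 82.692

t(1,1)=0.994 V=82.692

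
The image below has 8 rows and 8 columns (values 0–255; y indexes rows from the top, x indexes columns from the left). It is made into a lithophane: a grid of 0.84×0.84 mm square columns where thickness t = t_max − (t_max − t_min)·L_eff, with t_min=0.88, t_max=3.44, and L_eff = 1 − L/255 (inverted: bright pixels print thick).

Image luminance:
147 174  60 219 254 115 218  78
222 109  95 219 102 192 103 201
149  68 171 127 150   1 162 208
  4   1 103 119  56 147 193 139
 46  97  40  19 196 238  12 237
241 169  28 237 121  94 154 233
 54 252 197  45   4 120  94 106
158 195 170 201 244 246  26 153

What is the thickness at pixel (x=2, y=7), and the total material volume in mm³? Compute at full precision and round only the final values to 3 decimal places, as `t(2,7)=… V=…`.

span = t_max - t_min = 3.44 - 0.88 = 2.560
L(2,7) = 170, L_eff = 1 - 170/255 = 0.333333 (inverted)
t(2,7) = 3.44 - 2.560·0.333333 = 2.587
Σt over all 8·8 pixels = 305984/2125 ≈ 143.9924706
V = pitch²·Σt = 0.84²·305984/2125 = 101.601

t(2,7)=2.587 V=101.601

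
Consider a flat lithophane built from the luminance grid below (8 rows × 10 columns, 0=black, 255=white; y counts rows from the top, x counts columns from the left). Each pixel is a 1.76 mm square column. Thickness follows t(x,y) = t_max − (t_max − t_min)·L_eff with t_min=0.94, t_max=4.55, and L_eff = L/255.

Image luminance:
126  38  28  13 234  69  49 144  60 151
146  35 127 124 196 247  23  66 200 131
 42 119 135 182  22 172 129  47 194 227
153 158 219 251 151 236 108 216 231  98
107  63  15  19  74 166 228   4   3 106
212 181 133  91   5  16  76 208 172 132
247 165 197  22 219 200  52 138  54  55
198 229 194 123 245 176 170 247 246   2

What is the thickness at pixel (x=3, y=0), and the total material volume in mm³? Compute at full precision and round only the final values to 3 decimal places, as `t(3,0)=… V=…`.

span = t_max - t_min = 4.55 - 0.94 = 3.610
L(3,0) = 13, L_eff = 13/255 = 0.050980
t(3,0) = 4.55 - 3.610·0.050980 = 4.366
Σt over all 8·10 pixels = 5496193/25500 ≈ 215.5369804
V = pitch²·Σt = 1.76²·5496193/25500 = 667.647

t(3,0)=4.366 V=667.647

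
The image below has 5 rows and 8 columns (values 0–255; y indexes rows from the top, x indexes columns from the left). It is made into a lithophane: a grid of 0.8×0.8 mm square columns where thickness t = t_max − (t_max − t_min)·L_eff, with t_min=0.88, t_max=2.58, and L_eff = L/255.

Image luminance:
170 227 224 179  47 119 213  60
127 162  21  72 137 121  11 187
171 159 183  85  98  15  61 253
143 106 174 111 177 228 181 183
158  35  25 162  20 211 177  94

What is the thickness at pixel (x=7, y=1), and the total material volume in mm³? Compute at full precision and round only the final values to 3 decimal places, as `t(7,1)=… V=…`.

t(7,1)=1.333 V=43.490

span = t_max - t_min = 2.58 - 0.88 = 1.700
L(7,1) = 187, L_eff = 187/255 = 0.733333
t(7,1) = 2.58 - 1.700·0.733333 = 1.333
Σt over all 5·8 pixels = 10193/150 ≈ 67.9533333
V = pitch²·Σt = 0.8²·10193/150 = 43.490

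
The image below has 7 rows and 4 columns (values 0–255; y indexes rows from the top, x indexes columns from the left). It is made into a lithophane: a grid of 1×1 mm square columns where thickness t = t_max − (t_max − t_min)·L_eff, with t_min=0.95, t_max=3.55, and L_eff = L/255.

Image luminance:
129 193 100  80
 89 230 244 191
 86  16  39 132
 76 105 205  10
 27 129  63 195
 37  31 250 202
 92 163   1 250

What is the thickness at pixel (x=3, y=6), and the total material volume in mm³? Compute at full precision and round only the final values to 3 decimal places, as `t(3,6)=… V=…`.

t(3,6)=1.001 V=65.090

span = t_max - t_min = 3.55 - 0.95 = 2.600
L(3,6) = 250, L_eff = 250/255 = 0.980392
t(3,6) = 3.55 - 2.600·0.980392 = 1.001
Σt over all 7·4 pixels = 16598/255 ≈ 65.0901961
V = pitch²·Σt = 1²·16598/255 = 65.090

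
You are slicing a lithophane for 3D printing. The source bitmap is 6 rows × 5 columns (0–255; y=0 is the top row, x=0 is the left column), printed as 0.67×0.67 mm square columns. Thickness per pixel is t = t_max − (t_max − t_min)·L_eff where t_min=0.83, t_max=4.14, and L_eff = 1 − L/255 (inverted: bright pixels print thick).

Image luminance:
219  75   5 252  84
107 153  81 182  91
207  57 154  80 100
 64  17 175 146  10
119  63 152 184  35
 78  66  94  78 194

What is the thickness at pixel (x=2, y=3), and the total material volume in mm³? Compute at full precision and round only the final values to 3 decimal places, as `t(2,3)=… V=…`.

span = t_max - t_min = 4.14 - 0.83 = 3.310
L(2,3) = 175, L_eff = 1 - 175/255 = 0.313725 (inverted)
t(2,3) = 4.14 - 3.310·0.313725 = 3.102
Σt over all 6·5 pixels = 433633/6375 ≈ 68.0208627
V = pitch²·Σt = 0.67²·433633/6375 = 30.535

t(2,3)=3.102 V=30.535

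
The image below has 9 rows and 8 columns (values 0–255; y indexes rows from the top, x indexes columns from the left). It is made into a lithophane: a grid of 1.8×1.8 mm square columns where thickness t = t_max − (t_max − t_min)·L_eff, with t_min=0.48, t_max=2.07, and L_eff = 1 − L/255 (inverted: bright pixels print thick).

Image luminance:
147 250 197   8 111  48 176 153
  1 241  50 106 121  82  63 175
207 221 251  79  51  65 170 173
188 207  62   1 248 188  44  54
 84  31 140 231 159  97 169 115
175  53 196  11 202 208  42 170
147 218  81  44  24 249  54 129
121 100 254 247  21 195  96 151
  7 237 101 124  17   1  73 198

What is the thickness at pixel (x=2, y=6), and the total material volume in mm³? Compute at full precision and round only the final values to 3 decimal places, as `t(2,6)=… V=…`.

span = t_max - t_min = 2.07 - 0.48 = 1.590
L(2,6) = 81, L_eff = 1 - 81/255 = 0.682353 (inverted)
t(2,6) = 2.07 - 1.590·0.682353 = 0.985
Σt over all 9·8 pixels = 77659/850 ≈ 91.3635294
V = pitch²·Σt = 1.8²·77659/850 = 296.018

t(2,6)=0.985 V=296.018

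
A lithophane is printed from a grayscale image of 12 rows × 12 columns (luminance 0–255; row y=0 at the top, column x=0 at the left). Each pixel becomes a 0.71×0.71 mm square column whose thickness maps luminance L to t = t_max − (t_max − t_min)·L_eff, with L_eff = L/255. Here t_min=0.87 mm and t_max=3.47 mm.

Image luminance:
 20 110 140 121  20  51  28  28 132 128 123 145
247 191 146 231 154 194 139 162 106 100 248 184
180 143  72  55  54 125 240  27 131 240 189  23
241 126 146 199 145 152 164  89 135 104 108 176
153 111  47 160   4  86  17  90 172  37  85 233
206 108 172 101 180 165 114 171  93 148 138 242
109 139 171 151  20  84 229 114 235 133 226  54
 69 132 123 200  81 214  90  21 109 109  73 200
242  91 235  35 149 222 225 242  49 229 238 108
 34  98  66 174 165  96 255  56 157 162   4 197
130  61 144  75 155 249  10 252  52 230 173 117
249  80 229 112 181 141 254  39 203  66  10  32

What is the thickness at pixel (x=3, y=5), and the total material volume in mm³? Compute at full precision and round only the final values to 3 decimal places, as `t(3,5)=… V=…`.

span = t_max - t_min = 3.47 - 0.87 = 2.600
L(3,5) = 101, L_eff = 101/255 = 0.396078
t(3,5) = 3.47 - 2.600·0.396078 = 2.440
Σt over all 12·12 pixels = 77228/255 ≈ 302.8549020
V = pitch²·Σt = 0.71²·77228/255 = 152.669

t(3,5)=2.440 V=152.669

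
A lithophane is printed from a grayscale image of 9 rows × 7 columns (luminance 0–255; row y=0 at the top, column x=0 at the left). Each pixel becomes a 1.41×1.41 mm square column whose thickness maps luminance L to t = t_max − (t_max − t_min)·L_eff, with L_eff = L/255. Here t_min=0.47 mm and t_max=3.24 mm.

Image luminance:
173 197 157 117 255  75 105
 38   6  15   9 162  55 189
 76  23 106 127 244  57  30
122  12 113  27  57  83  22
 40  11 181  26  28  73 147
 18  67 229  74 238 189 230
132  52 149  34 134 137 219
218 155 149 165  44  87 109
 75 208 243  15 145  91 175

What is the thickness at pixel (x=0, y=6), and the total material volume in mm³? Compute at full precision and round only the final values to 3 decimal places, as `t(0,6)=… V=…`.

t(0,6)=1.806 V=255.955

span = t_max - t_min = 3.24 - 0.47 = 2.770
L(0,6) = 132, L_eff = 132/255 = 0.517647
t(0,6) = 3.24 - 2.770·0.517647 = 1.806
Σt over all 9·7 pixels = 1094319/8500 ≈ 128.7434118
V = pitch²·Σt = 1.41²·1094319/8500 = 255.955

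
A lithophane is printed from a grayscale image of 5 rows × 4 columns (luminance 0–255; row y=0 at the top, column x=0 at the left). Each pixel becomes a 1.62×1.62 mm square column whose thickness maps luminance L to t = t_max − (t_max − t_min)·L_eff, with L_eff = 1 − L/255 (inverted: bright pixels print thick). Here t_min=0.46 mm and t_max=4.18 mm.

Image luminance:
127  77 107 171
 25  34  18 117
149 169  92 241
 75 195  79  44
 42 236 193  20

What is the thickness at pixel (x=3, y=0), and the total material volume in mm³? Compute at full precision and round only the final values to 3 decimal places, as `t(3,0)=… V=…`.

span = t_max - t_min = 4.18 - 0.46 = 3.720
L(3,0) = 171, L_eff = 1 - 171/255 = 0.329412 (inverted)
t(3,0) = 4.18 - 3.720·0.329412 = 2.955
Σt over all 5·4 pixels = 88091/2125 ≈ 41.4545882
V = pitch²·Σt = 1.62²·88091/2125 = 108.793

t(3,0)=2.955 V=108.793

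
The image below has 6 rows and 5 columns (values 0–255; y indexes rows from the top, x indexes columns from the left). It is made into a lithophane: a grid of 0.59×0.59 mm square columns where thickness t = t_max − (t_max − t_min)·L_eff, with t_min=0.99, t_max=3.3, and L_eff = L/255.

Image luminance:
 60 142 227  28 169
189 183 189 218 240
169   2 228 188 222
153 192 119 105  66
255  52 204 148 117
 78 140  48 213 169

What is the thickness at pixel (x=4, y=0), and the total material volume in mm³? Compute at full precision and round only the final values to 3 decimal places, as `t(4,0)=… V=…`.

t(4,0)=1.769 V=20.231

span = t_max - t_min = 3.3 - 0.99 = 2.310
L(4,0) = 169, L_eff = 169/255 = 0.662745
t(4,0) = 3.3 - 2.310·0.662745 = 1.769
Σt over all 6·5 pixels = 493999/8500 ≈ 58.1175294
V = pitch²·Σt = 0.59²·493999/8500 = 20.231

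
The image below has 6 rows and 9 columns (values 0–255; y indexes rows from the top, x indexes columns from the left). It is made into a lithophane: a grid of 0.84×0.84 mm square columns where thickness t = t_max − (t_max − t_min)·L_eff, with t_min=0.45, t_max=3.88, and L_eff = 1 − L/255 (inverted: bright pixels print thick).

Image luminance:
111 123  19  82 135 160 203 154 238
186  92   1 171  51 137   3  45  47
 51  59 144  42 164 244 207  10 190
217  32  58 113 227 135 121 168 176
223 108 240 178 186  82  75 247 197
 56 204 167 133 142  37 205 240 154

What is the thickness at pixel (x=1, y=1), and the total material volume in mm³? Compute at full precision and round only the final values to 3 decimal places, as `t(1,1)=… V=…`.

t(1,1)=1.687 V=85.386

span = t_max - t_min = 3.88 - 0.45 = 3.430
L(1,1) = 92, L_eff = 1 - 92/255 = 0.639216 (inverted)
t(1,1) = 3.88 - 3.430·0.639216 = 1.687
Σt over all 6·9 pixels = 154291/1275 ≈ 121.0125490
V = pitch²·Σt = 0.84²·154291/1275 = 85.386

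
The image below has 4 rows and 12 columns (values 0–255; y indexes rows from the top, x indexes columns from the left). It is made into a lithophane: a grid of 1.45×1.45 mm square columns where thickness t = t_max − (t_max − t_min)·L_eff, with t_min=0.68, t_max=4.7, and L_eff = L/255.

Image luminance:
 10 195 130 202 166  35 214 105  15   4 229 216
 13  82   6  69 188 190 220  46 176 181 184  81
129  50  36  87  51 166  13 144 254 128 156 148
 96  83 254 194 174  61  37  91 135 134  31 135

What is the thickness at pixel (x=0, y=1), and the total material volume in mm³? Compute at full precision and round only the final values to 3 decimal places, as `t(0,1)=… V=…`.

t(0,1)=4.495 V=283.937

span = t_max - t_min = 4.7 - 0.68 = 4.020
L(0,1) = 13, L_eff = 13/255 = 0.050980
t(0,1) = 4.7 - 4.020·0.050980 = 4.495
Σt over all 4·12 pixels = 286976/2125 ≈ 135.0475294
V = pitch²·Σt = 1.45²·286976/2125 = 283.937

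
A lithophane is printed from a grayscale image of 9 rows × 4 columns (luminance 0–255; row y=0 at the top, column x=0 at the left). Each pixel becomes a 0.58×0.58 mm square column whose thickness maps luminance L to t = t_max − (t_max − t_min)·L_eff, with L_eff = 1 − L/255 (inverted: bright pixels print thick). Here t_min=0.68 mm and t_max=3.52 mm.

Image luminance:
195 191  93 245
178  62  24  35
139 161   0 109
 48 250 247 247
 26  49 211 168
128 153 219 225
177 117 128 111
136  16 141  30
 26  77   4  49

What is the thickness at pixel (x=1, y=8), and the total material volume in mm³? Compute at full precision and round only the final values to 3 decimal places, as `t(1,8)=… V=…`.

span = t_max - t_min = 3.52 - 0.68 = 2.840
L(1,8) = 77, L_eff = 1 - 77/255 = 0.698039 (inverted)
t(1,8) = 3.52 - 2.840·0.698039 = 1.538
Σt over all 9·4 pixels = 18781/255 ≈ 73.6509804
V = pitch²·Σt = 0.58²·18781/255 = 24.776

t(1,8)=1.538 V=24.776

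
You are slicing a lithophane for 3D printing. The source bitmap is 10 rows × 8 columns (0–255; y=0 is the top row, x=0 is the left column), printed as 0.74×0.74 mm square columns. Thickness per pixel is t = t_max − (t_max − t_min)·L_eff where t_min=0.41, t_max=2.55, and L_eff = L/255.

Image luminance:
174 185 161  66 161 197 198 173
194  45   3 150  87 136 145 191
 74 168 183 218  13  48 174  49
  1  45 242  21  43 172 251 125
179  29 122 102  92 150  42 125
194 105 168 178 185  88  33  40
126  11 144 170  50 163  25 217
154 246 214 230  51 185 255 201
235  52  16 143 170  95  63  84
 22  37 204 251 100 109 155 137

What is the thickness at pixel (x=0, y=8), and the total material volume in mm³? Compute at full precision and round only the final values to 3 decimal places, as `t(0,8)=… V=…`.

span = t_max - t_min = 2.55 - 0.41 = 2.140
L(0,8) = 235, L_eff = 235/255 = 0.921569
t(0,8) = 2.55 - 2.140·0.921569 = 0.578
Σt over all 10·8 pixels = 150532/1275 ≈ 118.0643137
V = pitch²·Σt = 0.74²·150532/1275 = 64.652

t(0,8)=0.578 V=64.652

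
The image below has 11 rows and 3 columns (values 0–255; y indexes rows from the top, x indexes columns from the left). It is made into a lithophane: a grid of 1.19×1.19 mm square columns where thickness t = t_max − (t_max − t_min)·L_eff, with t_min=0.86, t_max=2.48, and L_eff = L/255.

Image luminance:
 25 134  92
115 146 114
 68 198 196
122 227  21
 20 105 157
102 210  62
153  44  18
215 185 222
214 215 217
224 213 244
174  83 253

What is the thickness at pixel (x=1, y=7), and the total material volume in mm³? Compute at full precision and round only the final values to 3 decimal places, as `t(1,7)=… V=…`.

span = t_max - t_min = 2.48 - 0.86 = 1.620
L(1,7) = 185, L_eff = 185/255 = 0.725490
t(1,7) = 2.48 - 1.620·0.725490 = 1.305
Σt over all 11·3 pixels = 109272/2125 ≈ 51.4221176
V = pitch²·Σt = 1.19²·109272/2125 = 72.819

t(1,7)=1.305 V=72.819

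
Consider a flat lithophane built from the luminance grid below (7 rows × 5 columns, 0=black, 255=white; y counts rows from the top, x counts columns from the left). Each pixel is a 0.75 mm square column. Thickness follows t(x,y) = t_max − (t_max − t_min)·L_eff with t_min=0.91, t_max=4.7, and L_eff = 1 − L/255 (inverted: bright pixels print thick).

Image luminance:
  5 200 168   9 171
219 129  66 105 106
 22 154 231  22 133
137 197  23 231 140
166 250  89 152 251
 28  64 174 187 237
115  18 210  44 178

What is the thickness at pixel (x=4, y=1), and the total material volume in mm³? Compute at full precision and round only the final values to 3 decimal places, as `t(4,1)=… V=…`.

t(4,1)=2.485 V=56.632

span = t_max - t_min = 4.7 - 0.91 = 3.790
L(4,1) = 106, L_eff = 1 - 106/255 = 0.584314 (inverted)
t(4,1) = 4.7 - 3.790·0.584314 = 2.485
Σt over all 7·5 pixels = 641831/6375 ≈ 100.6793725
V = pitch²·Σt = 0.75²·641831/6375 = 56.632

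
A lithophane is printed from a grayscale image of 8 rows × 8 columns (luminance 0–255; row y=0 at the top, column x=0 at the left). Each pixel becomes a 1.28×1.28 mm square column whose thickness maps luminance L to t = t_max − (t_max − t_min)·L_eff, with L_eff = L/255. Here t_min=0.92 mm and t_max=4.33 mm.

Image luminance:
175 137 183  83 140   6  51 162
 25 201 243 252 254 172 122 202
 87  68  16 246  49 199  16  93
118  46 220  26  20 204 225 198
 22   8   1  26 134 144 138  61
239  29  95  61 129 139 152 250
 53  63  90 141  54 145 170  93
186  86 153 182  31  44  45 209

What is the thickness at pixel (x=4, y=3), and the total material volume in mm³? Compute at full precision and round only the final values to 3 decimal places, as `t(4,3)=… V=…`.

span = t_max - t_min = 4.33 - 0.92 = 3.410
L(4,3) = 20, L_eff = 20/255 = 0.078431
t(4,3) = 4.33 - 3.410·0.078431 = 4.063
Σt over all 8·8 pixels = 1117717/6375 ≈ 175.3281569
V = pitch²·Σt = 1.28²·1117717/6375 = 287.258

t(4,3)=4.063 V=287.258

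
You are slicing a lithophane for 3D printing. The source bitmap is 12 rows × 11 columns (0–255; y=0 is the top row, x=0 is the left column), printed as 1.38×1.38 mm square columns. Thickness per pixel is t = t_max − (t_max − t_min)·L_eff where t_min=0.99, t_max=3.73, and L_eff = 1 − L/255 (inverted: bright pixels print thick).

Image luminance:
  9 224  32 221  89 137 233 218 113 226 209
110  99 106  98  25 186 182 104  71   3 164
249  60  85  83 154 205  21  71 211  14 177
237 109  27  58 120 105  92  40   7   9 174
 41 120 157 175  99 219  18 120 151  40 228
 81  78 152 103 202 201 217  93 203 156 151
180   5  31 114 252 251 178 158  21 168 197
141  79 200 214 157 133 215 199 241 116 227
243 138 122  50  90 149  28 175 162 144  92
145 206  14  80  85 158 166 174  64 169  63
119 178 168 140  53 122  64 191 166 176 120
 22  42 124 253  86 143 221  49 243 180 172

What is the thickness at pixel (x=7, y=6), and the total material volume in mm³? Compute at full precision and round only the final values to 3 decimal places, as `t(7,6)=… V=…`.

span = t_max - t_min = 3.73 - 0.99 = 2.740
L(7,6) = 158, L_eff = 1 - 158/255 = 0.380392 (inverted)
t(7,6) = 3.73 - 2.740·0.380392 = 2.688
Σt over all 12·11 pixels = 2024848/6375 ≈ 317.6232157
V = pitch²·Σt = 1.38²·2024848/6375 = 604.882

t(7,6)=2.688 V=604.882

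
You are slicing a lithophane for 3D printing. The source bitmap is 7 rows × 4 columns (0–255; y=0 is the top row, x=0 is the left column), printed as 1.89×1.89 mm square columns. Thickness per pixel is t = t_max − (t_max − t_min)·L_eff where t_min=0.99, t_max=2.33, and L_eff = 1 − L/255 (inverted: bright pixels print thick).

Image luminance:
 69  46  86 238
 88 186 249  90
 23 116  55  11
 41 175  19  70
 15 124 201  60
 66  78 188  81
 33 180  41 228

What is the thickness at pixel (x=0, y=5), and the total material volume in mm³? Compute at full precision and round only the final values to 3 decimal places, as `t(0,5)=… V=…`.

span = t_max - t_min = 2.33 - 0.99 = 1.340
L(0,5) = 66, L_eff = 1 - 66/255 = 0.741176 (inverted)
t(0,5) = 2.33 - 1.340·0.741176 = 1.337
Σt over all 7·4 pixels = 544849/12750 ≈ 42.7332549
V = pitch²·Σt = 1.89²·544849/12750 = 152.647

t(0,5)=1.337 V=152.647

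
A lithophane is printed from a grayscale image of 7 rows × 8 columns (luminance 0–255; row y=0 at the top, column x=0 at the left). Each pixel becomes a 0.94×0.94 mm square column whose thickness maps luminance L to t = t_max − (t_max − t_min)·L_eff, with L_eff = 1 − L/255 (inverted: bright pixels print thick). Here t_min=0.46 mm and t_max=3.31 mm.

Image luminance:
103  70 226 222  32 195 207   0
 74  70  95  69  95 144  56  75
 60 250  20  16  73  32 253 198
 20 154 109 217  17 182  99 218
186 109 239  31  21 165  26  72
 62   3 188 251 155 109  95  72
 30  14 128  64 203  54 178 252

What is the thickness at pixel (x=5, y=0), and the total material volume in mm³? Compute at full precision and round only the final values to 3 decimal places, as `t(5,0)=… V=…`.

span = t_max - t_min = 3.31 - 0.46 = 2.850
L(5,0) = 195, L_eff = 1 - 195/255 = 0.235294 (inverted)
t(5,0) = 3.31 - 2.850·0.235294 = 2.639
Σt over all 7·8 pixels = 96.82
V = pitch²·Σt = 0.94²·96.82 = 85.550

t(5,0)=2.639 V=85.550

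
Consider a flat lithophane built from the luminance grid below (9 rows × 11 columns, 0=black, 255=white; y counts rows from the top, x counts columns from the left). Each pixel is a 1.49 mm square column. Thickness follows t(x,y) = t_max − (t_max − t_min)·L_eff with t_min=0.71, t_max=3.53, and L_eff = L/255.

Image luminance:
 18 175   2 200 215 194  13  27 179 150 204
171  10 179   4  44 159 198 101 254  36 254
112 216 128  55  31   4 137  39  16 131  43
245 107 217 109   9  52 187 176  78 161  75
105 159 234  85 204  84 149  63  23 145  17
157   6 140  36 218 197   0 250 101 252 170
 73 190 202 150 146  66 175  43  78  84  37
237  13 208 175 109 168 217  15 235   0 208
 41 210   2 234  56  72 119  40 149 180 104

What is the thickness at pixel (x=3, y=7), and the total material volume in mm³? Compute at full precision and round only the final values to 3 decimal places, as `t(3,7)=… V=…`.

t(3,7)=1.595 V=482.564

span = t_max - t_min = 3.53 - 0.71 = 2.820
L(3,7) = 175, L_eff = 175/255 = 0.686275
t(3,7) = 3.53 - 2.820·0.686275 = 1.595
Σt over all 9·11 pixels = 1847571/8500 ≈ 217.3612941
V = pitch²·Σt = 1.49²·1847571/8500 = 482.564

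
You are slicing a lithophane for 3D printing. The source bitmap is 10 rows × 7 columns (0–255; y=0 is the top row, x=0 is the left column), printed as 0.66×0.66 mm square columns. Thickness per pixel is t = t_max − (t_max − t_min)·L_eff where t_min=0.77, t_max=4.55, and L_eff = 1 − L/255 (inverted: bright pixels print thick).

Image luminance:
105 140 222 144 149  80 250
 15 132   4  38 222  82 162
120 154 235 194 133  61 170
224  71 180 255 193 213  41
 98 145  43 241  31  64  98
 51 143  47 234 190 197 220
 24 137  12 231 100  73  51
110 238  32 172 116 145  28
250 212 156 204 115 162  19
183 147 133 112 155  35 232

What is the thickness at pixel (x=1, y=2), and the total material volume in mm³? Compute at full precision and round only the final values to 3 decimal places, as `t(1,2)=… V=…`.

t(1,2)=3.053 V=84.014

span = t_max - t_min = 4.55 - 0.77 = 3.780
L(1,2) = 154, L_eff = 1 - 154/255 = 0.396078 (inverted)
t(1,2) = 4.55 - 3.780·0.396078 = 3.053
Σt over all 10·7 pixels = 16394/85 ≈ 192.8705882
V = pitch²·Σt = 0.66²·16394/85 = 84.014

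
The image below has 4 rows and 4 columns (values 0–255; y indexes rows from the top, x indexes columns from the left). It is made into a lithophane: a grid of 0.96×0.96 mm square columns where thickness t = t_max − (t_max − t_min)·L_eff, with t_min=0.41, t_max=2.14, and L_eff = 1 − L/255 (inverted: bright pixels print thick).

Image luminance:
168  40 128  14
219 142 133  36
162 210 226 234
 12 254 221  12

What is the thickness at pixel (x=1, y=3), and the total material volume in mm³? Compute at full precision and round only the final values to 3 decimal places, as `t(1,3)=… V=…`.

t(1,3)=2.133 V=19.870

span = t_max - t_min = 2.14 - 0.41 = 1.730
L(1,3) = 254, L_eff = 1 - 254/255 = 0.003922 (inverted)
t(1,3) = 2.14 - 1.730·0.003922 = 2.133
Σt over all 4·4 pixels = 183261/8500 ≈ 21.5601176
V = pitch²·Σt = 0.96²·183261/8500 = 19.870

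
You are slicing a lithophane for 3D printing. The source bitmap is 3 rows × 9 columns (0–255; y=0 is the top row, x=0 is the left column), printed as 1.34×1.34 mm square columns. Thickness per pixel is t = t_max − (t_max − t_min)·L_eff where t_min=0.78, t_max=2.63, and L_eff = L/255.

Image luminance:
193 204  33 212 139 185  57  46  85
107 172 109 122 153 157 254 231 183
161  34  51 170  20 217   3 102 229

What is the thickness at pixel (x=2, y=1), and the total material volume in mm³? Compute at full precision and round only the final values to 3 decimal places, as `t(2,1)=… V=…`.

t(2,1)=1.839 V=80.231

span = t_max - t_min = 2.63 - 0.78 = 1.850
L(2,1) = 109, L_eff = 109/255 = 0.427451
t(2,1) = 2.63 - 1.850·0.427451 = 1.839
Σt over all 3·9 pixels = 113939/2550 ≈ 44.6819608
V = pitch²·Σt = 1.34²·113939/2550 = 80.231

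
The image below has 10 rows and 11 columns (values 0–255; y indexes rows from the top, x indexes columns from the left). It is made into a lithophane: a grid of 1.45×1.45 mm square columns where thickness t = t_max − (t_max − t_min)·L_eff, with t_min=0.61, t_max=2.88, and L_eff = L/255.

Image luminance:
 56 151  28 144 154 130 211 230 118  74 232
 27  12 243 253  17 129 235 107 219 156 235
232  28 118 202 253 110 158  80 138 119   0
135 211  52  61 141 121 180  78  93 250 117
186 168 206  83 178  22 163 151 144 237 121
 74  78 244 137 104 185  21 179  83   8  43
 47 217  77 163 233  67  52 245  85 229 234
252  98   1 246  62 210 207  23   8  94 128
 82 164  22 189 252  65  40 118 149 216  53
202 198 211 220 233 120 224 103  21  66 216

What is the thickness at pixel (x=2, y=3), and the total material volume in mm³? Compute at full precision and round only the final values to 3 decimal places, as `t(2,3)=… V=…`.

span = t_max - t_min = 2.88 - 0.61 = 2.270
L(2,3) = 52, L_eff = 52/255 = 0.203922
t(2,3) = 2.88 - 2.270·0.203922 = 2.417
Σt over all 10·11 pixels = 934907/5100 ≈ 183.3150980
V = pitch²·Σt = 1.45²·934907/5100 = 385.420

t(2,3)=2.417 V=385.420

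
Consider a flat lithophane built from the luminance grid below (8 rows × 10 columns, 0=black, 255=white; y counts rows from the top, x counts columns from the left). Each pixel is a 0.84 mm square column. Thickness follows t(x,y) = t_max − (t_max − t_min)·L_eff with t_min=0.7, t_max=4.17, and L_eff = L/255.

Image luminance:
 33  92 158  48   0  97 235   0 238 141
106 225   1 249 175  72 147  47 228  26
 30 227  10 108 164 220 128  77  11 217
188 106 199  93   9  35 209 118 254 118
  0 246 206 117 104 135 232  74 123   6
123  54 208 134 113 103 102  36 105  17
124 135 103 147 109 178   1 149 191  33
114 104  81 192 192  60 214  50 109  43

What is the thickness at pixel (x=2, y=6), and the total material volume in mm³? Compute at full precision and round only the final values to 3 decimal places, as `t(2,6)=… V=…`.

t(2,6)=2.768 V=145.075

span = t_max - t_min = 4.17 - 0.7 = 3.470
L(2,6) = 103, L_eff = 103/255 = 0.403922
t(2,6) = 4.17 - 3.470·0.403922 = 2.768
Σt over all 8·10 pixels = 2621459/12750 ≈ 205.6046275
V = pitch²·Σt = 0.84²·2621459/12750 = 145.075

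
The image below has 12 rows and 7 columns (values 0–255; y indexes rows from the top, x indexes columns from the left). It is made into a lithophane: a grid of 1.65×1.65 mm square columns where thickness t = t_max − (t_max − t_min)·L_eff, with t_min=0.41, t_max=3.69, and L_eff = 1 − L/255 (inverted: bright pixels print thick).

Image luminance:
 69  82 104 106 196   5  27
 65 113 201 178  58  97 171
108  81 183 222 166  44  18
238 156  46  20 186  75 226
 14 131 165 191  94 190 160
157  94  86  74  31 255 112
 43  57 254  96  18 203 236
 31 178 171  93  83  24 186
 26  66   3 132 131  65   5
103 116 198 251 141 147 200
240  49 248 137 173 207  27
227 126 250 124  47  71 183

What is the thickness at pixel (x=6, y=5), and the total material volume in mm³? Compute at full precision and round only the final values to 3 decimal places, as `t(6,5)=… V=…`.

span = t_max - t_min = 3.69 - 0.41 = 3.280
L(6,5) = 112, L_eff = 1 - 112/255 = 0.560784 (inverted)
t(6,5) = 3.69 - 3.280·0.560784 = 1.851
Σt over all 12·7 pixels = 1069157/6375 ≈ 167.7109020
V = pitch²·Σt = 1.65²·1069157/6375 = 456.593

t(6,5)=1.851 V=456.593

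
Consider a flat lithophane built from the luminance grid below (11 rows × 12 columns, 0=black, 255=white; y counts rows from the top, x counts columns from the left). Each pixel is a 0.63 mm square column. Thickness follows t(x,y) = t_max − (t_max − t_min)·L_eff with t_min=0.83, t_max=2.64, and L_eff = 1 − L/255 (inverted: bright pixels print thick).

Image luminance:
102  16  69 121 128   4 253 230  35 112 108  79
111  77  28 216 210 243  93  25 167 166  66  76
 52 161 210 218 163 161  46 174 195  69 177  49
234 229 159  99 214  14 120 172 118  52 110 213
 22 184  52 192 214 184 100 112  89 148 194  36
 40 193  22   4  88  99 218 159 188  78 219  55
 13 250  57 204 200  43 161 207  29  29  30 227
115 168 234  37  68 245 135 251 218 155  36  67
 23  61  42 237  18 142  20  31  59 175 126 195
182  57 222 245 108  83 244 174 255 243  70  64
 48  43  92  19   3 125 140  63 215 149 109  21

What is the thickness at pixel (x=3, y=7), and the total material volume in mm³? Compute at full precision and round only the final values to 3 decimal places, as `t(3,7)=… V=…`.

t(3,7)=1.093 V=89.450

span = t_max - t_min = 2.64 - 0.83 = 1.810
L(3,7) = 37, L_eff = 1 - 37/255 = 0.854902 (inverted)
t(3,7) = 2.64 - 1.810·0.854902 = 1.093
Σt over all 11·12 pixels = 1436744/6375 ≈ 225.3716078
V = pitch²·Σt = 0.63²·1436744/6375 = 89.450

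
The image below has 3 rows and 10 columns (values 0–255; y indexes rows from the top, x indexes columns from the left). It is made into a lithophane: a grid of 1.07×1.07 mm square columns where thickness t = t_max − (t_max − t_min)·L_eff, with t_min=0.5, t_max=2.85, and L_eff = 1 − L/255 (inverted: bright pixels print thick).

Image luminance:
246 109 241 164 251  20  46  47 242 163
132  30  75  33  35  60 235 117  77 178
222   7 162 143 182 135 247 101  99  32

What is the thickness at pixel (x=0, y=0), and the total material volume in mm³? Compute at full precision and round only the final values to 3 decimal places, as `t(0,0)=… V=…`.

span = t_max - t_min = 2.85 - 0.5 = 2.350
L(0,0) = 246, L_eff = 1 - 246/255 = 0.035294 (inverted)
t(0,0) = 2.85 - 2.350·0.035294 = 2.767
Σt over all 3·10 pixels = 85519/1700 ≈ 50.3052941
V = pitch²·Σt = 1.07²·85519/1700 = 57.595

t(0,0)=2.767 V=57.595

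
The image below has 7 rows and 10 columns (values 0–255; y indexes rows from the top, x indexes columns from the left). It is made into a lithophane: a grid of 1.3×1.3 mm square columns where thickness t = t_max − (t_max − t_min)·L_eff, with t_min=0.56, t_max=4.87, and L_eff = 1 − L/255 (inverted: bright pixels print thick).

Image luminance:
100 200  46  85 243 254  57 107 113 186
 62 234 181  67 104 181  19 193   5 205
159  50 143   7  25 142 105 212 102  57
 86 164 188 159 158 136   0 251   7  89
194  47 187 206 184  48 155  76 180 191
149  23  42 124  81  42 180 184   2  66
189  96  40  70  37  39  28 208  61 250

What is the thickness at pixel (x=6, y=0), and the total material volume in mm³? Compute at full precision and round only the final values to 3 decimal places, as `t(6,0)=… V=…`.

t(6,0)=1.523 V=302.218

span = t_max - t_min = 4.87 - 0.56 = 4.310
L(6,0) = 57, L_eff = 1 - 57/255 = 0.776471 (inverted)
t(6,0) = 4.87 - 4.310·0.776471 = 1.523
Σt over all 7·10 pixels = 4560091/25500 ≈ 178.8270980
V = pitch²·Σt = 1.3²·4560091/25500 = 302.218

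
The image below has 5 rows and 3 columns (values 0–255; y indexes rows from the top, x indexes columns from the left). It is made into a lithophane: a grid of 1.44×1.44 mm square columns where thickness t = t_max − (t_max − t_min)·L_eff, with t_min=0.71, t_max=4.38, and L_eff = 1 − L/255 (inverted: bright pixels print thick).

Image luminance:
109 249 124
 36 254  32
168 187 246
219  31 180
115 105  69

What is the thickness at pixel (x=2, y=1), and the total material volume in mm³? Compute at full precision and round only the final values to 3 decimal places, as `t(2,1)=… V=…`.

t(2,1)=1.171 V=85.472

span = t_max - t_min = 4.38 - 0.71 = 3.670
L(2,1) = 32, L_eff = 1 - 32/255 = 0.874510 (inverted)
t(2,1) = 4.38 - 3.670·0.874510 = 1.171
Σt over all 5·3 pixels = 350361/8500 ≈ 41.2189412
V = pitch²·Σt = 1.44²·350361/8500 = 85.472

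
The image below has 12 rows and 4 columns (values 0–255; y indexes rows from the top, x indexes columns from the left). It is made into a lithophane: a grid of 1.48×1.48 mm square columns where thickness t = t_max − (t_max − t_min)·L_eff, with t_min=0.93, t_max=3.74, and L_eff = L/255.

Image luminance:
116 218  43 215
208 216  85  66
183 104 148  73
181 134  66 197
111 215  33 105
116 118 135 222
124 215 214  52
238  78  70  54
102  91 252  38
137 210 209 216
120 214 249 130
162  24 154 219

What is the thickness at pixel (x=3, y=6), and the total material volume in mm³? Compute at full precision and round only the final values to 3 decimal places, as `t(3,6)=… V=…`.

span = t_max - t_min = 3.74 - 0.93 = 2.810
L(3,6) = 52, L_eff = 52/255 = 0.203922
t(3,6) = 3.74 - 2.810·0.203922 = 3.167
Σt over all 12·4 pixels = 132224/1275 ≈ 103.7050980
V = pitch²·Σt = 1.48²·132224/1275 = 227.156

t(3,6)=3.167 V=227.156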